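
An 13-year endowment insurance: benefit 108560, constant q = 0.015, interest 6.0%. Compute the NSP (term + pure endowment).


Term component = 13348.3745
Pure endowment = 13_p_x * v^13 * benefit = 0.82162 * 0.468839 * 108560 = 41818.1275
NSP = 55166.502


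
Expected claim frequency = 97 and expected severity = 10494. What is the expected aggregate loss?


E[S] = E[N] * E[X]
= 97 * 10494
= 1.0179e+06


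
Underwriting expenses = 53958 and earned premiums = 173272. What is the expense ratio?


Expense ratio = expenses / premiums
= 53958 / 173272
= 0.3114


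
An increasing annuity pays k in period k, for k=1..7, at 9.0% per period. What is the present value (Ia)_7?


(Ia)_n = sum_{k=1}^{n} k * v^k, v = 1/(1+i)
v = 0.917431
Sum computed term by term:
(Ia)_7 = 18.4075


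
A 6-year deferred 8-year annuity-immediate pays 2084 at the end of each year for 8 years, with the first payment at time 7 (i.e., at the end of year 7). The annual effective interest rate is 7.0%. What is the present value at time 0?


PV at time 6 of the 8-year annuity-immediate:
a_n = 2084 * (1-(1+0.07)^(-8))/0.07 = 12444.1861
Discount back 6 years to time 0:
PV = 12444.1861 * (1+0.07)^(-6)
= 12444.1861 * 0.666342
= 8292.0866


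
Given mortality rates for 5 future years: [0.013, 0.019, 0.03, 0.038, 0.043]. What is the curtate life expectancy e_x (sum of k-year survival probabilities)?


e_x = sum_{k=1}^{n} k_p_x
k_p_x values:
  1_p_x = 0.987
  2_p_x = 0.968247
  3_p_x = 0.9392
  4_p_x = 0.90351
  5_p_x = 0.864659
e_x = 4.6626


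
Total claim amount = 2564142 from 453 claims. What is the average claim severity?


severity = total / number
= 2564142 / 453
= 5660.3576


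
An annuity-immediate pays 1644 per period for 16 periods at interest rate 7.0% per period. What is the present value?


PV = PMT * (1 - (1+i)^(-n)) / i
= 1644 * (1 - (1+0.07)^(-16)) / 0.07
= 1644 * (1 - 0.338735) / 0.07
= 1644 * 9.446649
= 15530.2903


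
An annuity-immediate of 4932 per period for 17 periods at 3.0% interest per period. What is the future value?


FV = PMT * ((1+i)^n - 1) / i
= 4932 * ((1.03)^17 - 1) / 0.03
= 4932 * (1.652848 - 1) / 0.03
= 107328.1507


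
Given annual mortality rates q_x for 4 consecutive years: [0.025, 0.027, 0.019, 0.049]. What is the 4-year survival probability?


p_k = 1 - q_k for each year
Survival = product of (1 - q_k)
= 0.975 * 0.973 * 0.981 * 0.951
= 0.885


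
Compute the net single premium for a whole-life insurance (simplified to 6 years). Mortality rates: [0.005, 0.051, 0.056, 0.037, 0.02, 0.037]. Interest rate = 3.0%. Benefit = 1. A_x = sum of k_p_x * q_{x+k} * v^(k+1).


v = 0.970874
Year 0: k_p_x=1.0, q=0.005, term=0.004854
Year 1: k_p_x=0.995, q=0.051, term=0.047832
Year 2: k_p_x=0.944255, q=0.056, term=0.048391
Year 3: k_p_x=0.891377, q=0.037, term=0.029303
Year 4: k_p_x=0.858396, q=0.02, term=0.014809
Year 5: k_p_x=0.841228, q=0.037, term=0.026067
A_x = 0.1713


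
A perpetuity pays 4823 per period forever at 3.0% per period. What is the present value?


PV = PMT / i
= 4823 / 0.03
= 160766.6667


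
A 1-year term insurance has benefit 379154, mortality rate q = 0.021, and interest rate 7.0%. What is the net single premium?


NSP = benefit * q * v
v = 1/(1+i) = 0.934579
NSP = 379154 * 0.021 * 0.934579
= 7441.3402


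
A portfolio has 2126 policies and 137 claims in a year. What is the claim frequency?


frequency = claims / policies
= 137 / 2126
= 0.0644


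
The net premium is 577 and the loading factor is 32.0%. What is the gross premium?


Gross = net * (1 + loading)
= 577 * (1 + 0.32)
= 577 * 1.32
= 761.64


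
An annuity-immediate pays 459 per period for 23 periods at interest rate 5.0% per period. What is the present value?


PV = PMT * (1 - (1+i)^(-n)) / i
= 459 * (1 - (1+0.05)^(-23)) / 0.05
= 459 * (1 - 0.325571) / 0.05
= 459 * 13.488574
= 6191.2554


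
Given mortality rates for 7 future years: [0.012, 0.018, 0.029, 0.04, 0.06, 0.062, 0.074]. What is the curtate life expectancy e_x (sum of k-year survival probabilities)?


e_x = sum_{k=1}^{n} k_p_x
k_p_x values:
  1_p_x = 0.988
  2_p_x = 0.970216
  3_p_x = 0.94208
  4_p_x = 0.904397
  5_p_x = 0.850133
  6_p_x = 0.797425
  7_p_x = 0.738415
e_x = 6.1907


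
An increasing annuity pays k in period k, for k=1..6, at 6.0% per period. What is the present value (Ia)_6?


(Ia)_n = sum_{k=1}^{n} k * v^k, v = 1/(1+i)
v = 0.943396
Sum computed term by term:
(Ia)_6 = 16.3767


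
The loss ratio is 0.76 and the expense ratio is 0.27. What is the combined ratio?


Combined ratio = loss ratio + expense ratio
= 0.76 + 0.27
= 1.03


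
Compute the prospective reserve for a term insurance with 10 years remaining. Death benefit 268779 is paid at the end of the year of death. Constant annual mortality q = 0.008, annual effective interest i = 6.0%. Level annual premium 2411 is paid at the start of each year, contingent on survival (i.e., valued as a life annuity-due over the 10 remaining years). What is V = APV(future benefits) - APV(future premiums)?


v = 1/(1+i) = 0.943396
APV(future benefits) per unit = sum_{k=0}^{9} k_p_x * q * v^(k+1) = 0.057024
APV(future benefits) = 268779 * 0.057024 = 15326.805
Life annuity-due factor ä_{x:10} = sum_{k=0}^{9} k_p_x * v^k = 7.555656
APV(future premiums) = 2411 * 7.555656 = 18216.6866
V = 15326.805 - 18216.6866
= -2889.8816


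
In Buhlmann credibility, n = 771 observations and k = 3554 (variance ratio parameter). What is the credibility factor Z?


Z = n / (n + k)
= 771 / (771 + 3554)
= 771 / 4325
= 0.1783


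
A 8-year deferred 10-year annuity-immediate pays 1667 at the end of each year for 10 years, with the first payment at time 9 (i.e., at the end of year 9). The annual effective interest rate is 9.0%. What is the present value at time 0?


PV at time 8 of the 10-year annuity-immediate:
a_n = 1667 * (1-(1+0.09)^(-10))/0.09 = 10698.2354
Discount back 8 years to time 0:
PV = 10698.2354 * (1+0.09)^(-8)
= 10698.2354 * 0.501866
= 5369.0836


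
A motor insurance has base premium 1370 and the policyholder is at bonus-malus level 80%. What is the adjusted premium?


adjusted = base * BM_level / 100
= 1370 * 80 / 100
= 1370 * 0.8
= 1096.0


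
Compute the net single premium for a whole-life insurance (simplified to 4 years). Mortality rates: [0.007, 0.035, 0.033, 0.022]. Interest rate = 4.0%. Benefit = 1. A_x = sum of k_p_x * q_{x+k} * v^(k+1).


v = 0.961538
Year 0: k_p_x=1.0, q=0.007, term=0.006731
Year 1: k_p_x=0.993, q=0.035, term=0.032133
Year 2: k_p_x=0.958245, q=0.033, term=0.028112
Year 3: k_p_x=0.926623, q=0.022, term=0.017426
A_x = 0.0844


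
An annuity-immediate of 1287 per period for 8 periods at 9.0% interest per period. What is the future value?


FV = PMT * ((1+i)^n - 1) / i
= 1287 * ((1.09)^8 - 1) / 0.09
= 1287 * (1.992563 - 1) / 0.09
= 14193.6458


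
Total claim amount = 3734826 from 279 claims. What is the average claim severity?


severity = total / number
= 3734826 / 279
= 13386.4731


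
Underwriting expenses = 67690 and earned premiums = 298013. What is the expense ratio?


Expense ratio = expenses / premiums
= 67690 / 298013
= 0.2271


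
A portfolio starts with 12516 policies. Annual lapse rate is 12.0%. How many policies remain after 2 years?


remaining = initial * (1 - lapse)^years
= 12516 * (1 - 0.12)^2
= 12516 * 0.7744
= 9692.3904


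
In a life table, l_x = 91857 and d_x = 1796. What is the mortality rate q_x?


q_x = d_x / l_x
= 1796 / 91857
= 0.0196


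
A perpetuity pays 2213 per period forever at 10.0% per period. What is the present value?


PV = PMT / i
= 2213 / 0.1
= 22130.0


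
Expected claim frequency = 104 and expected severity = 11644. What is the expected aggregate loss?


E[S] = E[N] * E[X]
= 104 * 11644
= 1.2110e+06


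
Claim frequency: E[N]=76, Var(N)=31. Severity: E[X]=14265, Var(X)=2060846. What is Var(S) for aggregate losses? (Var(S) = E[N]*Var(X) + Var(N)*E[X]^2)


Var(S) = E[N]*Var(X) + Var(N)*E[X]^2
= 76*2060846 + 31*14265^2
= 156624296 + 6308196975
= 6.4648e+09


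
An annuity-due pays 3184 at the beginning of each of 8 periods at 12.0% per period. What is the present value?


PV_due = PMT * (1-(1+i)^(-n))/i * (1+i)
PV_immediate = 15816.965
PV_due = 15816.965 * 1.12
= 17715.0008


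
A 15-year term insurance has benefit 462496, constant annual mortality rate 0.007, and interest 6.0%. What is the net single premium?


NSP = benefit * sum_{k=0}^{n-1} k_p_x * q * v^(k+1)
With constant q=0.007, v=0.943396
Sum = 0.065243
NSP = 462496 * 0.065243
= 30174.4333


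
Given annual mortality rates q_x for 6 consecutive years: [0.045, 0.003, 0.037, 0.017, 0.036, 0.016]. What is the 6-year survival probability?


p_k = 1 - q_k for each year
Survival = product of (1 - q_k)
= 0.955 * 0.997 * 0.963 * 0.983 * 0.964 * 0.984
= 0.855


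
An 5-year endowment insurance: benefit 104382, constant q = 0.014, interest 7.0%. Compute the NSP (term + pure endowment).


Term component = 5837.4734
Pure endowment = 5_p_x * v^5 * benefit = 0.931933 * 0.712986 * 104382 = 69357.1598
NSP = 75194.6331


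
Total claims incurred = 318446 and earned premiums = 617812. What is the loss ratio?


Loss ratio = claims / premiums
= 318446 / 617812
= 0.5154


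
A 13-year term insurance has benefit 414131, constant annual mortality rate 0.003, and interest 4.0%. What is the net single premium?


NSP = benefit * sum_{k=0}^{n-1} k_p_x * q * v^(k+1)
With constant q=0.003, v=0.961538
Sum = 0.029472
NSP = 414131 * 0.029472
= 12205.2487


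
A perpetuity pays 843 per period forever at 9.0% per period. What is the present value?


PV = PMT / i
= 843 / 0.09
= 9366.6667


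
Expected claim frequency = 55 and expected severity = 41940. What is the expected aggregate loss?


E[S] = E[N] * E[X]
= 55 * 41940
= 2.3067e+06


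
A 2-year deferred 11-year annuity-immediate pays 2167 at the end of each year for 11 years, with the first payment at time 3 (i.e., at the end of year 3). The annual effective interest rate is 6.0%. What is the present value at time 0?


PV at time 2 of the 11-year annuity-immediate:
a_n = 2167 * (1-(1+0.06)^(-11))/0.06 = 17090.8572
Discount back 2 years to time 0:
PV = 17090.8572 * (1+0.06)^(-2)
= 17090.8572 * 0.889996
= 15210.8021


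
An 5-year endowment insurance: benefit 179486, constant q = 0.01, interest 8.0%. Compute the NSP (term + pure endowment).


Term component = 7035.2958
Pure endowment = 5_p_x * v^5 * benefit = 0.95099 * 0.680583 * 179486 = 116168.3376
NSP = 123203.6334


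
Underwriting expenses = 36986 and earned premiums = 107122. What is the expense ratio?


Expense ratio = expenses / premiums
= 36986 / 107122
= 0.3453


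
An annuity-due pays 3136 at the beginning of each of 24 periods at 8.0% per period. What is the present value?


PV_due = PMT * (1-(1+i)^(-n))/i * (1+i)
PV_immediate = 33018.186
PV_due = 33018.186 * 1.08
= 35659.6409


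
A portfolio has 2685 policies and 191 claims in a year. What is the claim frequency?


frequency = claims / policies
= 191 / 2685
= 0.0711


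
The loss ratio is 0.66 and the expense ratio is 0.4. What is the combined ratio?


Combined ratio = loss ratio + expense ratio
= 0.66 + 0.4
= 1.06


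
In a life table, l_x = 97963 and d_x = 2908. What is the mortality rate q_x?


q_x = d_x / l_x
= 2908 / 97963
= 0.0297


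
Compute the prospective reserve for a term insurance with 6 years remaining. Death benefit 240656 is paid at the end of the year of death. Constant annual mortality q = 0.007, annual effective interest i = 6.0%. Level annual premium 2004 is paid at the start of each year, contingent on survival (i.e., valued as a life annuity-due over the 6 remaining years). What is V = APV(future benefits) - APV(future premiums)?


v = 1/(1+i) = 0.943396
APV(future benefits) per unit = sum_{k=0}^{5} k_p_x * q * v^(k+1) = 0.033865
APV(future benefits) = 240656 * 0.033865 = 8149.7661
Life annuity-due factor ä_{x:6} = sum_{k=0}^{5} k_p_x * v^k = 5.128098
APV(future premiums) = 2004 * 5.128098 = 10276.7075
V = 8149.7661 - 10276.7075
= -2126.9413


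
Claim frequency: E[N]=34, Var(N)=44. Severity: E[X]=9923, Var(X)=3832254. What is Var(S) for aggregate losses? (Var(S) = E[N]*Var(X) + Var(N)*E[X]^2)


Var(S) = E[N]*Var(X) + Var(N)*E[X]^2
= 34*3832254 + 44*9923^2
= 130296636 + 4332500876
= 4.4628e+09


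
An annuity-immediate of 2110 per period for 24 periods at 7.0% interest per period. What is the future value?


FV = PMT * ((1+i)^n - 1) / i
= 2110 * ((1.07)^24 - 1) / 0.07
= 2110 * (5.072367 - 1) / 0.07
= 122752.7753


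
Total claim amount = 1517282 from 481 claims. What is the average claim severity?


severity = total / number
= 1517282 / 481
= 3154.4324


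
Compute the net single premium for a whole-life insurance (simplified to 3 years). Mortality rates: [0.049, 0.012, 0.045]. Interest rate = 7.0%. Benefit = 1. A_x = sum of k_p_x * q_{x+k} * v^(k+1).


v = 0.934579
Year 0: k_p_x=1.0, q=0.049, term=0.045794
Year 1: k_p_x=0.951, q=0.012, term=0.009968
Year 2: k_p_x=0.939588, q=0.045, term=0.034514
A_x = 0.0903


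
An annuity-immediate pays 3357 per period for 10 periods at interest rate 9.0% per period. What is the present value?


PV = PMT * (1 - (1+i)^(-n)) / i
= 3357 * (1 - (1+0.09)^(-10)) / 0.09
= 3357 * (1 - 0.422411) / 0.09
= 3357 * 6.417658
= 21544.0769


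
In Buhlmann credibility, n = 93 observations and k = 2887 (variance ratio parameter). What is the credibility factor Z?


Z = n / (n + k)
= 93 / (93 + 2887)
= 93 / 2980
= 0.0312


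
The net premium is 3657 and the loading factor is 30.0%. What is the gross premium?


Gross = net * (1 + loading)
= 3657 * (1 + 0.3)
= 3657 * 1.3
= 4754.1


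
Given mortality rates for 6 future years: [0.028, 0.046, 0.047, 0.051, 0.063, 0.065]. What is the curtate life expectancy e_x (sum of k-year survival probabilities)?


e_x = sum_{k=1}^{n} k_p_x
k_p_x values:
  1_p_x = 0.972
  2_p_x = 0.927288
  3_p_x = 0.883705
  4_p_x = 0.838636
  5_p_x = 0.785802
  6_p_x = 0.734725
e_x = 5.1422


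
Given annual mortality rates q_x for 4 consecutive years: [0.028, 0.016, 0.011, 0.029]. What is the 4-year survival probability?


p_k = 1 - q_k for each year
Survival = product of (1 - q_k)
= 0.972 * 0.984 * 0.989 * 0.971
= 0.9185


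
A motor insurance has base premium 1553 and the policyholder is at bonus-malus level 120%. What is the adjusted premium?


adjusted = base * BM_level / 100
= 1553 * 120 / 100
= 1553 * 1.2
= 1863.6


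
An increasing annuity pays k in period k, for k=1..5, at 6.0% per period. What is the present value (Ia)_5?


(Ia)_n = sum_{k=1}^{n} k * v^k, v = 1/(1+i)
v = 0.943396
Sum computed term by term:
(Ia)_5 = 12.1469


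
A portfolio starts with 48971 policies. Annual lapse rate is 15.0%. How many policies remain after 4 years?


remaining = initial * (1 - lapse)^years
= 48971 * (1 - 0.15)^4
= 48971 * 0.522006
= 25563.1681


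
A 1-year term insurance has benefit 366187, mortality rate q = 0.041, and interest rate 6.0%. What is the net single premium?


NSP = benefit * q * v
v = 1/(1+i) = 0.943396
NSP = 366187 * 0.041 * 0.943396
= 14163.8368


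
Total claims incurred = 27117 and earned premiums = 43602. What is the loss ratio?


Loss ratio = claims / premiums
= 27117 / 43602
= 0.6219


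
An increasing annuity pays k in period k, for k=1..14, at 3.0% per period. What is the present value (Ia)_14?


(Ia)_n = sum_{k=1}^{n} k * v^k, v = 1/(1+i)
v = 0.970874
Sum computed term by term:
(Ia)_14 = 79.3102


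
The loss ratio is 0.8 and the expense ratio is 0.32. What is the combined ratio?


Combined ratio = loss ratio + expense ratio
= 0.8 + 0.32
= 1.12


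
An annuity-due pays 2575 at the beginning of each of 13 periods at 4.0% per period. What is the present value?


PV_due = PMT * (1-(1+i)^(-n))/i * (1+i)
PV_immediate = 25713.0432
PV_due = 25713.0432 * 1.04
= 26741.5649


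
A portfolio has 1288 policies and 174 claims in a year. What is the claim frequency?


frequency = claims / policies
= 174 / 1288
= 0.1351


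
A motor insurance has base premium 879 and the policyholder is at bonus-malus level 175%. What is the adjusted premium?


adjusted = base * BM_level / 100
= 879 * 175 / 100
= 879 * 1.75
= 1538.25


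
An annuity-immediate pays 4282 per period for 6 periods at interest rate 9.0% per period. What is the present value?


PV = PMT * (1 - (1+i)^(-n)) / i
= 4282 * (1 - (1+0.09)^(-6)) / 0.09
= 4282 * (1 - 0.596267) / 0.09
= 4282 * 4.485919
= 19208.7034


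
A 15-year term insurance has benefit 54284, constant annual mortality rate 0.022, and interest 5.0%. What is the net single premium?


NSP = benefit * sum_{k=0}^{n-1} k_p_x * q * v^(k+1)
With constant q=0.022, v=0.952381
Sum = 0.200279
NSP = 54284 * 0.200279
= 10871.9209


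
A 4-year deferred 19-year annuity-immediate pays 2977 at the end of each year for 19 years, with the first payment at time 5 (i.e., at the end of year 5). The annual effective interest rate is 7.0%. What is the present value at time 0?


PV at time 4 of the 19-year annuity-immediate:
a_n = 2977 * (1-(1+0.07)^(-19))/0.07 = 30769.067
Discount back 4 years to time 0:
PV = 30769.067 * (1+0.07)^(-4)
= 30769.067 * 0.762895
= 23473.5739


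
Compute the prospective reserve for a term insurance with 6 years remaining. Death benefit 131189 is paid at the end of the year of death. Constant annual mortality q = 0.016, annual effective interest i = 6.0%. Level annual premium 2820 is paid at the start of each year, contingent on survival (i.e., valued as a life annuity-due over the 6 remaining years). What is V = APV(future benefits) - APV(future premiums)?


v = 1/(1+i) = 0.943396
APV(future benefits) per unit = sum_{k=0}^{5} k_p_x * q * v^(k+1) = 0.075803
APV(future benefits) = 131189 * 0.075803 = 9944.5594
Life annuity-due factor ä_{x:6} = sum_{k=0}^{5} k_p_x * v^k = 5.021969
APV(future premiums) = 2820 * 5.021969 = 14161.9519
V = 9944.5594 - 14161.9519
= -4217.3925


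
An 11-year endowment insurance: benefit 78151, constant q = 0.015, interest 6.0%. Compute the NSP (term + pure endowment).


Term component = 8657.539
Pure endowment = 11_p_x * v^11 * benefit = 0.846834 * 0.526788 * 78151 = 34863.3051
NSP = 43520.8441


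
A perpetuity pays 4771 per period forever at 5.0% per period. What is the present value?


PV = PMT / i
= 4771 / 0.05
= 95420.0


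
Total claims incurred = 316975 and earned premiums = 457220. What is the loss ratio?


Loss ratio = claims / premiums
= 316975 / 457220
= 0.6933


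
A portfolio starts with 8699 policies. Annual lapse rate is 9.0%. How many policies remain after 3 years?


remaining = initial * (1 - lapse)^years
= 8699 * (1 - 0.09)^3
= 8699 * 0.753571
= 6555.3141


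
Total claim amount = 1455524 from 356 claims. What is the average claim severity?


severity = total / number
= 1455524 / 356
= 4088.5506


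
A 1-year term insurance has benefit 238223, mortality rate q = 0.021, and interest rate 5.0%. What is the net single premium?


NSP = benefit * q * v
v = 1/(1+i) = 0.952381
NSP = 238223 * 0.021 * 0.952381
= 4764.46


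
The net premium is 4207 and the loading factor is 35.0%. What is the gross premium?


Gross = net * (1 + loading)
= 4207 * (1 + 0.35)
= 4207 * 1.35
= 5679.45


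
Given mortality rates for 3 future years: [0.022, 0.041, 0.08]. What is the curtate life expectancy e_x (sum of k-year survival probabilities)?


e_x = sum_{k=1}^{n} k_p_x
k_p_x values:
  1_p_x = 0.978
  2_p_x = 0.937902
  3_p_x = 0.86287
e_x = 2.7788


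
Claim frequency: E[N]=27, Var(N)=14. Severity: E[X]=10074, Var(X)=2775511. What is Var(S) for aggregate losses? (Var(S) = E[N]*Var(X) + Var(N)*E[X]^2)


Var(S) = E[N]*Var(X) + Var(N)*E[X]^2
= 27*2775511 + 14*10074^2
= 74938797 + 1420796664
= 1.4957e+09


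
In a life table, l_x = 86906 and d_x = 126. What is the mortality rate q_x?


q_x = d_x / l_x
= 126 / 86906
= 0.0014


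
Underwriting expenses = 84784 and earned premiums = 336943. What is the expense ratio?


Expense ratio = expenses / premiums
= 84784 / 336943
= 0.2516


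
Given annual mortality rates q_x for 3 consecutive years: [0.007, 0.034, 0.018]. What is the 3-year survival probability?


p_k = 1 - q_k for each year
Survival = product of (1 - q_k)
= 0.993 * 0.966 * 0.982
= 0.942


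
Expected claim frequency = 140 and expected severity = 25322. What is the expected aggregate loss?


E[S] = E[N] * E[X]
= 140 * 25322
= 3.5451e+06


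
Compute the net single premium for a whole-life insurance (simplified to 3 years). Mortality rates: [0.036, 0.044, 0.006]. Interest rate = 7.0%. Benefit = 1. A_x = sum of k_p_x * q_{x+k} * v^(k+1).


v = 0.934579
Year 0: k_p_x=1.0, q=0.036, term=0.033645
Year 1: k_p_x=0.964, q=0.044, term=0.037048
Year 2: k_p_x=0.921584, q=0.006, term=0.004514
A_x = 0.0752


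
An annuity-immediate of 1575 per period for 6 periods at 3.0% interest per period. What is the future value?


FV = PMT * ((1+i)^n - 1) / i
= 1575 * ((1.03)^6 - 1) / 0.03
= 1575 * (1.194052 - 1) / 0.03
= 10187.7456


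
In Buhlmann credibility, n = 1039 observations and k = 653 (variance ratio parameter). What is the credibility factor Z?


Z = n / (n + k)
= 1039 / (1039 + 653)
= 1039 / 1692
= 0.6141


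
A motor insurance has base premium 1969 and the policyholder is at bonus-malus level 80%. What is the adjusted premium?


adjusted = base * BM_level / 100
= 1969 * 80 / 100
= 1969 * 0.8
= 1575.2


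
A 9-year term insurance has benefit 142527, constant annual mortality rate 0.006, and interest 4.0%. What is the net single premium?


NSP = benefit * sum_{k=0}^{n-1} k_p_x * q * v^(k+1)
With constant q=0.006, v=0.961538
Sum = 0.043625
NSP = 142527 * 0.043625
= 6217.679


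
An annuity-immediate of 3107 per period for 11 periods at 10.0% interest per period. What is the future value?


FV = PMT * ((1+i)^n - 1) / i
= 3107 * ((1.1)^11 - 1) / 0.1
= 3107 * (2.853117 - 1) / 0.1
= 57576.3361


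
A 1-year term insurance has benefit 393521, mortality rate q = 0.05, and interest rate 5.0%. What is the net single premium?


NSP = benefit * q * v
v = 1/(1+i) = 0.952381
NSP = 393521 * 0.05 * 0.952381
= 18739.0952


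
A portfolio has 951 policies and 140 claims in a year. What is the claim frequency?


frequency = claims / policies
= 140 / 951
= 0.1472


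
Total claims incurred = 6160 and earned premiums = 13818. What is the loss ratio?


Loss ratio = claims / premiums
= 6160 / 13818
= 0.4458


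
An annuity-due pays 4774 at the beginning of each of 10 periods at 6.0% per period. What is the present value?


PV_due = PMT * (1-(1+i)^(-n))/i * (1+i)
PV_immediate = 35137.0556
PV_due = 35137.0556 * 1.06
= 37245.2789


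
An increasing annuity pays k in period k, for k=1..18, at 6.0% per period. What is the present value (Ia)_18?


(Ia)_n = sum_{k=1}^{n} k * v^k, v = 1/(1+i)
v = 0.943396
Sum computed term by term:
(Ia)_18 = 86.1845


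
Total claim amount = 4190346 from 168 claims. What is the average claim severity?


severity = total / number
= 4190346 / 168
= 24942.5357


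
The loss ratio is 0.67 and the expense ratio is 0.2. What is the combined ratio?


Combined ratio = loss ratio + expense ratio
= 0.67 + 0.2
= 0.87


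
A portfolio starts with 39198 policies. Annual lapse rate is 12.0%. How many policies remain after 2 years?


remaining = initial * (1 - lapse)^years
= 39198 * (1 - 0.12)^2
= 39198 * 0.7744
= 30354.9312


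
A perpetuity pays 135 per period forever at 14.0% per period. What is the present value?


PV = PMT / i
= 135 / 0.14
= 964.2857


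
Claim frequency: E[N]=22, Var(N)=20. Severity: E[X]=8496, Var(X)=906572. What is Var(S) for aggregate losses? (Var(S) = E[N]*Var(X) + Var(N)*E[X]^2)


Var(S) = E[N]*Var(X) + Var(N)*E[X]^2
= 22*906572 + 20*8496^2
= 19944584 + 1443640320
= 1.4636e+09


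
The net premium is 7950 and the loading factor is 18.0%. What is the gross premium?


Gross = net * (1 + loading)
= 7950 * (1 + 0.18)
= 7950 * 1.18
= 9381.0


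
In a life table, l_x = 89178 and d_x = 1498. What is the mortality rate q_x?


q_x = d_x / l_x
= 1498 / 89178
= 0.0168


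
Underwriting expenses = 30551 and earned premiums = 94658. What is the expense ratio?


Expense ratio = expenses / premiums
= 30551 / 94658
= 0.3228


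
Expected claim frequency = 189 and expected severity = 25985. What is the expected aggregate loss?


E[S] = E[N] * E[X]
= 189 * 25985
= 4.9112e+06


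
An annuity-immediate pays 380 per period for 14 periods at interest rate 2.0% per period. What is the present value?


PV = PMT * (1 - (1+i)^(-n)) / i
= 380 * (1 - (1+0.02)^(-14)) / 0.02
= 380 * (1 - 0.757875) / 0.02
= 380 * 12.106249
= 4600.3745


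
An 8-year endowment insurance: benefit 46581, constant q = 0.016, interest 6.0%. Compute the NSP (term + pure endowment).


Term component = 4398.6212
Pure endowment = 8_p_x * v^8 * benefit = 0.878943 * 0.627412 * 46581 = 25687.5493
NSP = 30086.1705


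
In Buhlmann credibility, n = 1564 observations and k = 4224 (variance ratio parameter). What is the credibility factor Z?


Z = n / (n + k)
= 1564 / (1564 + 4224)
= 1564 / 5788
= 0.2702


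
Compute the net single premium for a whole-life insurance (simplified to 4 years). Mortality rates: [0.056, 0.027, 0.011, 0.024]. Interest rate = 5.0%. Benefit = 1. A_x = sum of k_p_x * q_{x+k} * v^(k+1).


v = 0.952381
Year 0: k_p_x=1.0, q=0.056, term=0.053333
Year 1: k_p_x=0.944, q=0.027, term=0.023118
Year 2: k_p_x=0.918512, q=0.011, term=0.008728
Year 3: k_p_x=0.908408, q=0.024, term=0.017936
A_x = 0.1031


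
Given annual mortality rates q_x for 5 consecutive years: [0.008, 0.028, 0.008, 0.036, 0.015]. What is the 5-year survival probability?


p_k = 1 - q_k for each year
Survival = product of (1 - q_k)
= 0.992 * 0.972 * 0.992 * 0.964 * 0.985
= 0.9082


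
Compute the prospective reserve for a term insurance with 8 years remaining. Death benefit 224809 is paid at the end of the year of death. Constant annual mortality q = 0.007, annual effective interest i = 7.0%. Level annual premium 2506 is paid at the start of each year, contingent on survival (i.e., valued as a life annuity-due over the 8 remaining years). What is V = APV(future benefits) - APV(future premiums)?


v = 1/(1+i) = 0.934579
APV(future benefits) per unit = sum_{k=0}^{7} k_p_x * q * v^(k+1) = 0.040891
APV(future benefits) = 224809 * 0.040891 = 9192.562
Life annuity-due factor ä_{x:8} = sum_{k=0}^{7} k_p_x * v^k = 6.250412
APV(future premiums) = 2506 * 6.250412 = 15663.5313
V = 9192.562 - 15663.5313
= -6470.9693


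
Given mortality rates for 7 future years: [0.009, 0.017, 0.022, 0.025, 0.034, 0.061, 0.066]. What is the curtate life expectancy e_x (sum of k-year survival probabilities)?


e_x = sum_{k=1}^{n} k_p_x
k_p_x values:
  1_p_x = 0.991
  2_p_x = 0.974153
  3_p_x = 0.952722
  4_p_x = 0.928904
  5_p_x = 0.897321
  6_p_x = 0.842584
  7_p_x = 0.786974
e_x = 6.3737


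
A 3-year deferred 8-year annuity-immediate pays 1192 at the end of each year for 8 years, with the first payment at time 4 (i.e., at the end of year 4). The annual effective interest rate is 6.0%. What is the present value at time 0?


PV at time 3 of the 8-year annuity-immediate:
a_n = 1192 * (1-(1+0.06)^(-8))/0.06 = 7402.0742
Discount back 3 years to time 0:
PV = 7402.0742 * (1+0.06)^(-3)
= 7402.0742 * 0.839619
= 6214.9243


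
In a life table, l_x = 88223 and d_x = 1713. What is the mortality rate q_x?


q_x = d_x / l_x
= 1713 / 88223
= 0.0194


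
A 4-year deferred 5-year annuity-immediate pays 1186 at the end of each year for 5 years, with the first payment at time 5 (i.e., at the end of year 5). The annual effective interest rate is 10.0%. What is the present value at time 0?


PV at time 4 of the 5-year annuity-immediate:
a_n = 1186 * (1-(1+0.1)^(-5))/0.1 = 4495.8731
Discount back 4 years to time 0:
PV = 4495.8731 * (1+0.1)^(-4)
= 4495.8731 * 0.683013
= 3070.7418


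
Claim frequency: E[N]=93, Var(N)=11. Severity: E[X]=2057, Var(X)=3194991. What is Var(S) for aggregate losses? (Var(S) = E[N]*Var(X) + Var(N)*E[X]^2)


Var(S) = E[N]*Var(X) + Var(N)*E[X]^2
= 93*3194991 + 11*2057^2
= 297134163 + 46543739
= 3.4368e+08


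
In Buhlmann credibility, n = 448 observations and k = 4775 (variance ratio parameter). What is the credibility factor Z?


Z = n / (n + k)
= 448 / (448 + 4775)
= 448 / 5223
= 0.0858


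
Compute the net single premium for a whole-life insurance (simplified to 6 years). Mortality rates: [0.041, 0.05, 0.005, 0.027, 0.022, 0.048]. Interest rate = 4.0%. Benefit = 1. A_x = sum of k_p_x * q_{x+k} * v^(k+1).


v = 0.961538
Year 0: k_p_x=1.0, q=0.041, term=0.039423
Year 1: k_p_x=0.959, q=0.05, term=0.044332
Year 2: k_p_x=0.91105, q=0.005, term=0.00405
Year 3: k_p_x=0.906495, q=0.027, term=0.020922
Year 4: k_p_x=0.882019, q=0.022, term=0.015949
Year 5: k_p_x=0.862615, q=0.048, term=0.032723
A_x = 0.1574


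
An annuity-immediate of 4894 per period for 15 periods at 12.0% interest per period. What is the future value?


FV = PMT * ((1+i)^n - 1) / i
= 4894 * ((1.12)^15 - 1) / 0.12
= 4894 * (5.473566 - 1) / 0.12
= 182446.9235


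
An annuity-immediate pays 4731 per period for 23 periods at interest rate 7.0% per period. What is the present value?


PV = PMT * (1 - (1+i)^(-n)) / i
= 4731 * (1 - (1+0.07)^(-23)) / 0.07
= 4731 * (1 - 0.210947) / 0.07
= 4731 * 11.272187
= 53328.7185


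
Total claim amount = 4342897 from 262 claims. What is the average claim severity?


severity = total / number
= 4342897 / 262
= 16575.9427


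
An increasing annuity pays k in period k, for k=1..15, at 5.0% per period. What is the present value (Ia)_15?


(Ia)_n = sum_{k=1}^{n} k * v^k, v = 1/(1+i)
v = 0.952381
Sum computed term by term:
(Ia)_15 = 73.6677


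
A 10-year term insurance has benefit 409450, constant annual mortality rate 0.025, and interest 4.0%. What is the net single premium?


NSP = benefit * sum_{k=0}^{n-1} k_p_x * q * v^(k+1)
With constant q=0.025, v=0.961538
Sum = 0.1829
NSP = 409450 * 0.1829
= 74888.3302


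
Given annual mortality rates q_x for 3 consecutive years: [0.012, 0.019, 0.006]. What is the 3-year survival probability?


p_k = 1 - q_k for each year
Survival = product of (1 - q_k)
= 0.988 * 0.981 * 0.994
= 0.9634


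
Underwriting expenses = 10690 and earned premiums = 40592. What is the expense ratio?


Expense ratio = expenses / premiums
= 10690 / 40592
= 0.2634


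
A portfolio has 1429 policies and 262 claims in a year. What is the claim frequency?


frequency = claims / policies
= 262 / 1429
= 0.1833


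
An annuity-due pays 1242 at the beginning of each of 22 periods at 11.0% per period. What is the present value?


PV_due = PMT * (1-(1+i)^(-n))/i * (1+i)
PV_immediate = 10154.2679
PV_due = 10154.2679 * 1.11
= 11271.2374


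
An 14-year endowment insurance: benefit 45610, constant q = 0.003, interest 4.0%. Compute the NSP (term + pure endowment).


Term component = 1420.2049
Pure endowment = 14_p_x * v^14 * benefit = 0.958809 * 0.577475 * 45610 = 25253.7303
NSP = 26673.9352


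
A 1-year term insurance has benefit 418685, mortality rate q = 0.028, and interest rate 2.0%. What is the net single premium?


NSP = benefit * q * v
v = 1/(1+i) = 0.980392
NSP = 418685 * 0.028 * 0.980392
= 11493.3137


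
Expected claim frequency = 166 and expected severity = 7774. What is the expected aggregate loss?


E[S] = E[N] * E[X]
= 166 * 7774
= 1.2905e+06


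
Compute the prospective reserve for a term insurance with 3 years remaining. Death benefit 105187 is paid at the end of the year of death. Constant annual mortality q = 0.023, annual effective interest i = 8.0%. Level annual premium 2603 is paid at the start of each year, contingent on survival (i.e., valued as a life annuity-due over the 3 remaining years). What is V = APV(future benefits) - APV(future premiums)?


v = 1/(1+i) = 0.925926
APV(future benefits) per unit = sum_{k=0}^{2} k_p_x * q * v^(k+1) = 0.057989
APV(future benefits) = 105187 * 0.057989 = 6099.7397
Life annuity-due factor ä_{x:3} = sum_{k=0}^{2} k_p_x * v^k = 2.722984
APV(future premiums) = 2603 * 2.722984 = 7087.9284
V = 6099.7397 - 7087.9284
= -988.1887


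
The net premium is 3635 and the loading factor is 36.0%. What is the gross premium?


Gross = net * (1 + loading)
= 3635 * (1 + 0.36)
= 3635 * 1.36
= 4943.6


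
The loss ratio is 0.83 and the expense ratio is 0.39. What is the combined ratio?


Combined ratio = loss ratio + expense ratio
= 0.83 + 0.39
= 1.22


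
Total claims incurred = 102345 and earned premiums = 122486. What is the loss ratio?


Loss ratio = claims / premiums
= 102345 / 122486
= 0.8356


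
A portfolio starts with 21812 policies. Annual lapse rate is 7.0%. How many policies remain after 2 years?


remaining = initial * (1 - lapse)^years
= 21812 * (1 - 0.07)^2
= 21812 * 0.8649
= 18865.1988


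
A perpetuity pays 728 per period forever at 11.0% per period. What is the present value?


PV = PMT / i
= 728 / 0.11
= 6618.1818


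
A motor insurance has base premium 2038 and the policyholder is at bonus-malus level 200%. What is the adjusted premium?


adjusted = base * BM_level / 100
= 2038 * 200 / 100
= 2038 * 2.0
= 4076.0


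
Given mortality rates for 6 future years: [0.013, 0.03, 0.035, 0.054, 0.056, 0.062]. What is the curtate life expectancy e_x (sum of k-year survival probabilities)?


e_x = sum_{k=1}^{n} k_p_x
k_p_x values:
  1_p_x = 0.987
  2_p_x = 0.95739
  3_p_x = 0.923881
  4_p_x = 0.873992
  5_p_x = 0.825048
  6_p_x = 0.773895
e_x = 5.3412


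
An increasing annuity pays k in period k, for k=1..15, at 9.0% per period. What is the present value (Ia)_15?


(Ia)_n = sum_{k=1}^{n} k * v^k, v = 1/(1+i)
v = 0.917431
Sum computed term by term:
(Ia)_15 = 51.8676


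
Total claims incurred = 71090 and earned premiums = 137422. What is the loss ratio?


Loss ratio = claims / premiums
= 71090 / 137422
= 0.5173


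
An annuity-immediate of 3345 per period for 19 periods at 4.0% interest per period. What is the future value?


FV = PMT * ((1+i)^n - 1) / i
= 3345 * ((1.04)^19 - 1) / 0.04
= 3345 * (2.106849 - 1) / 0.04
= 92560.2623


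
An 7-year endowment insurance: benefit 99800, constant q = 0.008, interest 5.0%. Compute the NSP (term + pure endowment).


Term component = 4517.489
Pure endowment = 7_p_x * v^7 * benefit = 0.945326 * 0.710681 * 99800 = 67048.2046
NSP = 71565.6936


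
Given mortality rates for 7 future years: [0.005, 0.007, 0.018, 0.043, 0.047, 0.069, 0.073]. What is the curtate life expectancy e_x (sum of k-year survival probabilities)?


e_x = sum_{k=1}^{n} k_p_x
k_p_x values:
  1_p_x = 0.995
  2_p_x = 0.988035
  3_p_x = 0.97025
  4_p_x = 0.92853
  5_p_x = 0.884889
  6_p_x = 0.823831
  7_p_x = 0.763692
e_x = 6.3542


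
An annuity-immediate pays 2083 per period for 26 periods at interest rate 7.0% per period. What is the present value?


PV = PMT * (1 - (1+i)^(-n)) / i
= 2083 * (1 - (1+0.07)^(-26)) / 0.07
= 2083 * (1 - 0.172195) / 0.07
= 2083 * 11.825779
= 24633.097


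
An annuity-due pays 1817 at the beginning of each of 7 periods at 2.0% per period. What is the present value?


PV_due = PMT * (1-(1+i)^(-n))/i * (1+i)
PV_immediate = 11759.6078
PV_due = 11759.6078 * 1.02
= 11994.7999


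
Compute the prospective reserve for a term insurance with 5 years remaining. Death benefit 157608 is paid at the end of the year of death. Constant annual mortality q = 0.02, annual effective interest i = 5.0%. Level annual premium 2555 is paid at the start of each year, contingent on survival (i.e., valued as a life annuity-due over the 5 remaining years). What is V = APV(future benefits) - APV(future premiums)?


v = 1/(1+i) = 0.952381
APV(future benefits) per unit = sum_{k=0}^{4} k_p_x * q * v^(k+1) = 0.083358
APV(future benefits) = 157608 * 0.083358 = 13137.9509
Life annuity-due factor ä_{x:5} = sum_{k=0}^{4} k_p_x * v^k = 4.376316
APV(future premiums) = 2555 * 4.376316 = 11181.4875
V = 13137.9509 - 11181.4875
= 1956.4633


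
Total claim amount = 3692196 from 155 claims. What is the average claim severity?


severity = total / number
= 3692196 / 155
= 23820.6194


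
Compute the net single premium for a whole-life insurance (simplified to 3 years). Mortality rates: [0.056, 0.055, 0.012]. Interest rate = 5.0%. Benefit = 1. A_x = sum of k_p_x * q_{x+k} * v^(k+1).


v = 0.952381
Year 0: k_p_x=1.0, q=0.056, term=0.053333
Year 1: k_p_x=0.944, q=0.055, term=0.047093
Year 2: k_p_x=0.89208, q=0.012, term=0.009247
A_x = 0.1097


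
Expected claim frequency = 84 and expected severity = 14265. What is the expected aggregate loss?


E[S] = E[N] * E[X]
= 84 * 14265
= 1.1983e+06


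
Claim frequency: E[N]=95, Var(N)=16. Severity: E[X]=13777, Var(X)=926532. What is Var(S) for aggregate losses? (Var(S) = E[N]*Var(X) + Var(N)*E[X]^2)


Var(S) = E[N]*Var(X) + Var(N)*E[X]^2
= 95*926532 + 16*13777^2
= 88020540 + 3036891664
= 3.1249e+09


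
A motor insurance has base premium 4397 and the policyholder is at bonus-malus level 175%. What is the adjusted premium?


adjusted = base * BM_level / 100
= 4397 * 175 / 100
= 4397 * 1.75
= 7694.75


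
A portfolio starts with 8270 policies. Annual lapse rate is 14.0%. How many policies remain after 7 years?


remaining = initial * (1 - lapse)^years
= 8270 * (1 - 0.14)^7
= 8270 * 0.347928
= 2877.3631


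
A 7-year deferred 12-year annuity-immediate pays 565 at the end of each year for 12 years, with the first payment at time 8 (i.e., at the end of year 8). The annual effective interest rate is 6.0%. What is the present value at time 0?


PV at time 7 of the 12-year annuity-immediate:
a_n = 565 * (1-(1+0.06)^(-12))/0.06 = 4736.8718
Discount back 7 years to time 0:
PV = 4736.8718 * (1+0.06)^(-7)
= 4736.8718 * 0.665057
= 3150.2903


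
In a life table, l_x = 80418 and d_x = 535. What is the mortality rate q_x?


q_x = d_x / l_x
= 535 / 80418
= 0.0067


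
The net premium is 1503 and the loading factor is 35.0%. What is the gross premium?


Gross = net * (1 + loading)
= 1503 * (1 + 0.35)
= 1503 * 1.35
= 2029.05


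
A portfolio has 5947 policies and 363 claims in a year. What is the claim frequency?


frequency = claims / policies
= 363 / 5947
= 0.061


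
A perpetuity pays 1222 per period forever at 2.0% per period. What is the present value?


PV = PMT / i
= 1222 / 0.02
= 61100.0


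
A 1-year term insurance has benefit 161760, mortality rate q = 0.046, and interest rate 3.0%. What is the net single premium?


NSP = benefit * q * v
v = 1/(1+i) = 0.970874
NSP = 161760 * 0.046 * 0.970874
= 7224.233


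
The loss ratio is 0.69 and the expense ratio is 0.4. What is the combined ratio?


Combined ratio = loss ratio + expense ratio
= 0.69 + 0.4
= 1.09


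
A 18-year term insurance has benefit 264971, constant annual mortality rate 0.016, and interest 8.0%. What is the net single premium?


NSP = benefit * sum_{k=0}^{n-1} k_p_x * q * v^(k+1)
With constant q=0.016, v=0.925926
Sum = 0.135468
NSP = 264971 * 0.135468
= 35895.1507


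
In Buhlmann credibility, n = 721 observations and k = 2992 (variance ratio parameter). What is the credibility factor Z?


Z = n / (n + k)
= 721 / (721 + 2992)
= 721 / 3713
= 0.1942


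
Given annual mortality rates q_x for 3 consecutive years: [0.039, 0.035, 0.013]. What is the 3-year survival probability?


p_k = 1 - q_k for each year
Survival = product of (1 - q_k)
= 0.961 * 0.965 * 0.987
= 0.9153
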